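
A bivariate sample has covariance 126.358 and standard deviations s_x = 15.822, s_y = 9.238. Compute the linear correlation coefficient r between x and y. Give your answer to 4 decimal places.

r = Cov(x,y) / (s_x · s_y) = 126.358 / (15.822 × 9.238)
  = 126.358 / 146.1636 ≈ 0.8645

0.8645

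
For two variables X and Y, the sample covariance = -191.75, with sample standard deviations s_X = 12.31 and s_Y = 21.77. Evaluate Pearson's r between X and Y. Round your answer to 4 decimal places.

r = Cov(X,Y) / (s_X · s_Y) = -191.75 / (12.31 × 21.77)
  = -191.75 / 267.9887 ≈ -0.7155

-0.7155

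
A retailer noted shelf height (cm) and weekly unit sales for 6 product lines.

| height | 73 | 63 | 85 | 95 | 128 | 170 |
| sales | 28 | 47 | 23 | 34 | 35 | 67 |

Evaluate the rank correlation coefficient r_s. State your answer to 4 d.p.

0.3714

Rank height: 2, 1, 3, 4, 5, 6
Rank sales: 2, 5, 1, 3, 4, 6
d = rank(height) − rank(sales): 0, -4, 2, 1, 1, 0; Σd² = 22
ρ = 1 − 6Σd² / [n(n²−1)] = 1 − 6×22 / (6×35) = 1 − 132/210 ≈ 0.3714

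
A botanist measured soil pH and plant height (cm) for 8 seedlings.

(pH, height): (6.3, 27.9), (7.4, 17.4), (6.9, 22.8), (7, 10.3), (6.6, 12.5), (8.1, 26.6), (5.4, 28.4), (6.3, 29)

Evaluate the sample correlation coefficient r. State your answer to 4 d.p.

n = 8, Σx = 54, Σy = 174.9, Σx² = 369.08, Σy² = 4218.47, Σxy = 1167.97
nΣxy − ΣxΣy = 9343.76 − 9444.6 = -100.84
nΣx² − (Σx)² = 2952.64 − 2916 = 36.64; nΣy² − (Σy)² = 33747.76 − 30590.01 = 3157.75
r = -100.84 / √(36.64 × 3157.75) = -100.84 / 340.1470 ≈ -0.2965

-0.2965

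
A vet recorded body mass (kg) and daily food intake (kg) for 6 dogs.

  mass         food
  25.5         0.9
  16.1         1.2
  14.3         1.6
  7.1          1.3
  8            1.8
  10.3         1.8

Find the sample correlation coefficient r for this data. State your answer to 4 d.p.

-0.7467

n = 6, Σx = 81.3, Σy = 8.6, Σx² = 1334.45, Σy² = 12.98, Σxy = 107.32
nΣxy − ΣxΣy = 643.92 − 699.18 = -55.26
nΣx² − (Σx)² = 8006.7 − 6609.69 = 1397.01; nΣy² − (Σy)² = 77.88 − 73.96 = 3.92
r = -55.26 / √(1397.01 × 3.92) = -55.26 / 74.0019 ≈ -0.7467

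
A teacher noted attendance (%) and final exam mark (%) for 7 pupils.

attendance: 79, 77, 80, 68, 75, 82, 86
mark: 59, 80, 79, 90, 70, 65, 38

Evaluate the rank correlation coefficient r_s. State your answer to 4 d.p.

-0.7500

Rank attendance: 4, 3, 5, 1, 2, 6, 7
Rank mark: 2, 6, 5, 7, 4, 3, 1
d = rank(attendance) − rank(mark): 2, -3, 0, -6, -2, 3, 6; Σd² = 98
ρ = 1 − 6Σd² / [n(n²−1)] = 1 − 6×98 / (7×48) = 1 − 588/336 ≈ -0.7500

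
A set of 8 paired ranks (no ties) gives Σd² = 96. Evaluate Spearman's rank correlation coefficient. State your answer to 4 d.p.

-0.1429

ρ = 1 − 6Σd² / [n(n²−1)] = 1 − 6×96 / (8×63)
  = 1 − 576/504 = 1 − 1.14286 ≈ -0.1429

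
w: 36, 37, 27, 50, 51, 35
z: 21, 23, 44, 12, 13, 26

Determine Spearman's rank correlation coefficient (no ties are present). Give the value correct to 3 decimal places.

Rank w: 3, 4, 1, 5, 6, 2
Rank z: 3, 4, 6, 1, 2, 5
d = rank(w) − rank(z): 0, 0, -5, 4, 4, -3; Σd² = 66
ρ = 1 − 6Σd² / [n(n²−1)] = 1 − 6×66 / (6×35) = 1 − 396/210 ≈ -0.886

-0.886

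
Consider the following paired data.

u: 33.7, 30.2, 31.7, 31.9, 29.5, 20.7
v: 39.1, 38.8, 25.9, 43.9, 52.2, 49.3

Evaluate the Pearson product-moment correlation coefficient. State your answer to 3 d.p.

-0.507

n = 6, Σu = 177.7, Σv = 249.2, Σu² = 5368.97, Σv² = 10787.6, Σuv = 7271.28
nΣuv − ΣuΣv = 43627.68 − 44282.84 = -655.16
nΣu² − (Σu)² = 32213.82 − 31577.29 = 636.53; nΣv² − (Σv)² = 64725.6 − 62100.64 = 2624.96
r = -655.16 / √(636.53 × 2624.96) = -655.16 / 1292.6197 ≈ -0.507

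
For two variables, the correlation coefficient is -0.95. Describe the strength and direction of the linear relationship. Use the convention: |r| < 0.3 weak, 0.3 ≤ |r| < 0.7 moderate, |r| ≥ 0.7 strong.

r = -0.95 < 0 so the relationship is negative.
|r| = 0.95, which falls in the strong range.

strong negative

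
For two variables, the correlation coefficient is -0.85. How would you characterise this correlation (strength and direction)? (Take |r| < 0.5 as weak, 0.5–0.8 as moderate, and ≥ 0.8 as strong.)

r = -0.85 < 0 so the relationship is negative.
|r| = 0.85, which falls in the strong range.

strong negative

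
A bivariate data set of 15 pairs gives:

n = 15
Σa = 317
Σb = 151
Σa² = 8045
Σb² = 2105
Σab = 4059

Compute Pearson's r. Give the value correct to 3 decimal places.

r = (nΣab − ΣaΣb) / √[(nΣa² − (Σa)²)(nΣb² − (Σb)²)]
Numerator: 15×4059 − 317×151 = 13018
Denominator: √[(120675 − 100489)(31575 − 22801)] = √[20186 × 8774] = 13308.3419
r = 13018 / 13308.3419 ≈ 0.978

0.978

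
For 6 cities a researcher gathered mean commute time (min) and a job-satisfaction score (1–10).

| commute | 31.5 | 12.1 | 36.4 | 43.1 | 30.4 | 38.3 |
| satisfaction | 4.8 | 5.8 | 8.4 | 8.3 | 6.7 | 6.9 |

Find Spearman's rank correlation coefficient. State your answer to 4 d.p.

Rank commute: 3, 1, 4, 6, 2, 5
Rank satisfaction: 1, 2, 6, 5, 3, 4
d = rank(commute) − rank(satisfaction): 2, -1, -2, 1, -1, 1; Σd² = 12
ρ = 1 − 6Σd² / [n(n²−1)] = 1 − 6×12 / (6×35) = 1 − 72/210 ≈ 0.6571

0.6571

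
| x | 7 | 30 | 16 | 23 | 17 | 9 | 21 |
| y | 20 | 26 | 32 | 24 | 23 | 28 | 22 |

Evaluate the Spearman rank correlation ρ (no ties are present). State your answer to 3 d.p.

0.107

Rank x: 1, 7, 3, 6, 4, 2, 5
Rank y: 1, 5, 7, 4, 3, 6, 2
d = rank(x) − rank(y): 0, 2, -4, 2, 1, -4, 3; Σd² = 50
ρ = 1 − 6Σd² / [n(n²−1)] = 1 − 6×50 / (7×48) = 1 − 300/336 ≈ 0.107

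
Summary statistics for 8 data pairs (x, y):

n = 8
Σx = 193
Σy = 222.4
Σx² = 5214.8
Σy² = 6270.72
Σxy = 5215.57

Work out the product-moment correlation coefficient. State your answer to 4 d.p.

r = (nΣxy − ΣxΣy) / √[(nΣx² − (Σx)²)(nΣy² − (Σy)²)]
Numerator: 8×5215.57 − 193×222.4 = -1198.64
Denominator: √[(41718.4 − 37249)(50165.76 − 49461.76)] = √[4469.4 × 704] = 1773.8257
r = -1198.64 / 1773.8257 ≈ -0.6757

-0.6757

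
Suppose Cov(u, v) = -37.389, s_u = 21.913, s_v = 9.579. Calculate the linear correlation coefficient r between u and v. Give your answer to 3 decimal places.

r = Cov(u,v) / (s_u · s_v) = -37.389 / (21.913 × 9.579)
  = -37.389 / 209.9046 ≈ -0.178

-0.178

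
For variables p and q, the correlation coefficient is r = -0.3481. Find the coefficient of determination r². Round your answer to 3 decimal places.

0.121

r² = (-0.3481)² = 0.121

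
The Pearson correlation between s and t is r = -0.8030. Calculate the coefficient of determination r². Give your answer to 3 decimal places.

0.645

r² = (-0.8030)² = 0.645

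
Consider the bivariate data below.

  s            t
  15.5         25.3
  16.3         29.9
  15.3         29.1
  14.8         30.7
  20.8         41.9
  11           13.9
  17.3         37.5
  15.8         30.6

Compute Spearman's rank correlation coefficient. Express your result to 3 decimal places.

Rank s: 4, 6, 3, 2, 8, 1, 7, 5
Rank t: 2, 4, 3, 6, 8, 1, 7, 5
d = rank(s) − rank(t): 2, 2, 0, -4, 0, 0, 0, 0; Σd² = 24
ρ = 1 − 6Σd² / [n(n²−1)] = 1 − 6×24 / (8×63) = 1 − 144/504 ≈ 0.714

0.714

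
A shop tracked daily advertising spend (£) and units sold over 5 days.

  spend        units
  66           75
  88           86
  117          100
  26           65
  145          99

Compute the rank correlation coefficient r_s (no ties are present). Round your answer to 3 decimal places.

0.900

Rank spend: 2, 3, 4, 1, 5
Rank units: 2, 3, 5, 1, 4
d = rank(spend) − rank(units): 0, 0, -1, 0, 1; Σd² = 2
ρ = 1 − 6Σd² / [n(n²−1)] = 1 − 6×2 / (5×24) = 1 − 12/120 ≈ 0.900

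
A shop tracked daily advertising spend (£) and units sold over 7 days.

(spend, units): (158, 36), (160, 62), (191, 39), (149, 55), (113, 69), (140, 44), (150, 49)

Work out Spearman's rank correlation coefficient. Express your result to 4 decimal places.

Rank spend: 5, 6, 7, 3, 1, 2, 4
Rank units: 1, 6, 2, 5, 7, 3, 4
d = rank(spend) − rank(units): 4, 0, 5, -2, -6, -1, 0; Σd² = 82
ρ = 1 − 6Σd² / [n(n²−1)] = 1 − 6×82 / (7×48) = 1 − 492/336 ≈ -0.4643

-0.4643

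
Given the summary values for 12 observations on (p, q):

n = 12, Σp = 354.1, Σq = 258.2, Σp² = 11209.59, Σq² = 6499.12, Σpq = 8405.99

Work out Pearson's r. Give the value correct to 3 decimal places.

r = (nΣpq − ΣpΣq) / √[(nΣp² − (Σp)²)(nΣq² − (Σq)²)]
Numerator: 12×8405.99 − 354.1×258.2 = 9443.26
Denominator: √[(134515.08 − 125386.81)(77989.44 − 66667.24)] = √[9128.27 × 11322.2] = 10166.2234
r = 9443.26 / 10166.2234 ≈ 0.929

0.929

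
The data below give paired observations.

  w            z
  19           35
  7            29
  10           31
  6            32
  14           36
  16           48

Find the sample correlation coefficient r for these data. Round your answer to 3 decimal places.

0.625

n = 6, Σw = 72, Σz = 211, Σw² = 998, Σz² = 7651, Σwz = 2642
nΣwz − ΣwΣz = 15852 − 15192 = 660
nΣw² − (Σw)² = 5988 − 5184 = 804; nΣz² − (Σz)² = 45906 − 44521 = 1385
r = 660 / √(804 × 1385) = 660 / 1055.2440 ≈ 0.625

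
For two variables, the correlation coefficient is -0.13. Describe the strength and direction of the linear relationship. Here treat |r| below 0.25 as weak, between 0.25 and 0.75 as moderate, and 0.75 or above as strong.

r = -0.13 < 0 so the relationship is negative.
|r| = 0.13, which falls in the weak range.

weak negative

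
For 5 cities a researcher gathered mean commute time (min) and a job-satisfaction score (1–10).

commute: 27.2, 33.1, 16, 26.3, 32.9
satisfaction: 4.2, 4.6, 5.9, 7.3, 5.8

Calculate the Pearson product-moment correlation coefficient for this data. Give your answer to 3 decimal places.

-0.284

n = 5, Σx = 135.5, Σy = 27.8, Σx² = 3865.55, Σy² = 160.54, Σxy = 743.71
nΣxy − ΣxΣy = 3718.55 − 3766.9 = -48.35
nΣx² − (Σx)² = 19327.75 − 18360.25 = 967.5; nΣy² − (Σy)² = 802.7 − 772.84 = 29.86
r = -48.35 / √(967.5 × 29.86) = -48.35 / 169.9693 ≈ -0.284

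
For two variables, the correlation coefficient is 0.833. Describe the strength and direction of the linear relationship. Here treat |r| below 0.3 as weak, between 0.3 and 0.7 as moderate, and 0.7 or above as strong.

r = 0.833 > 0 so the relationship is positive.
|r| = 0.833, which falls in the strong range.

strong positive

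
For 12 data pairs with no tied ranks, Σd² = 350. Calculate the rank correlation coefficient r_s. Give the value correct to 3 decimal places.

ρ = 1 − 6Σd² / [n(n²−1)] = 1 − 6×350 / (12×143)
  = 1 − 2100/1716 = 1 − 1.2238 ≈ -0.224

-0.224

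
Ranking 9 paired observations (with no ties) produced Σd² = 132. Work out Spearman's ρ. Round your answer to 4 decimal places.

ρ = 1 − 6Σd² / [n(n²−1)] = 1 − 6×132 / (9×80)
  = 1 − 792/720 = 1 − 1.10000 ≈ -0.1000

-0.1000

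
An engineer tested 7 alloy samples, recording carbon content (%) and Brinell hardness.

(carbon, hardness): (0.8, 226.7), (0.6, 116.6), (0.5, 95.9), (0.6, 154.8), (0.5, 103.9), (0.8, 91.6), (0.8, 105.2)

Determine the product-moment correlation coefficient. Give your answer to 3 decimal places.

n = 7, Σx = 4.6, Σy = 894.7, Σx² = 3.14, Σy² = 128401.11, Σxy = 601.54
nΣxy − ΣxΣy = 4210.78 − 4115.62 = 95.16
nΣx² − (Σx)² = 21.98 − 21.16 = 0.82; nΣy² − (Σy)² = 898807.77 − 800488.09 = 98319.68
r = 95.16 / √(0.82 × 98319.68) = 95.16 / 283.9404 ≈ 0.335

0.335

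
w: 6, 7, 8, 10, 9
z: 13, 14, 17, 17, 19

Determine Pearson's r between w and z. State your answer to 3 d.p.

n = 5, Σw = 40, Σz = 80, Σw² = 330, Σz² = 1304, Σwz = 653
nΣwz − ΣwΣz = 3265 − 3200 = 65
nΣw² − (Σw)² = 1650 − 1600 = 50; nΣz² − (Σz)² = 6520 − 6400 = 120
r = 65 / √(50 × 120) = 65 / 77.4597 ≈ 0.839

0.839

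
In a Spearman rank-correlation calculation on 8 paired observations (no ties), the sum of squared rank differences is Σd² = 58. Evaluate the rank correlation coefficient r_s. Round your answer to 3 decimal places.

0.310

ρ = 1 − 6Σd² / [n(n²−1)] = 1 − 6×58 / (8×63)
  = 1 − 348/504 = 1 − 0.6905 ≈ 0.310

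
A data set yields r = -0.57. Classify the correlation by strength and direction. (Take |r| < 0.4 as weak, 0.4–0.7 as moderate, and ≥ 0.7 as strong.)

moderate negative

r = -0.57 < 0 so the relationship is negative.
|r| = 0.57, which falls in the moderate range.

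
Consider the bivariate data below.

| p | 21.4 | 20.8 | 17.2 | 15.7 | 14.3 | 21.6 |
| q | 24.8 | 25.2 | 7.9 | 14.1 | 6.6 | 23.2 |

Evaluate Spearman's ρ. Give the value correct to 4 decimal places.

Rank p: 5, 4, 3, 2, 1, 6
Rank q: 5, 6, 2, 3, 1, 4
d = rank(p) − rank(q): 0, -2, 1, -1, 0, 2; Σd² = 10
ρ = 1 − 6Σd² / [n(n²−1)] = 1 − 6×10 / (6×35) = 1 − 60/210 ≈ 0.7143

0.7143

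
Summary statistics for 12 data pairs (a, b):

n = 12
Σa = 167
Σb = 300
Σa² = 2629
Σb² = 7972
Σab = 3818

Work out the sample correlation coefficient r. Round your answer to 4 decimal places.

-0.9410

r = (nΣab − ΣaΣb) / √[(nΣa² − (Σa)²)(nΣb² − (Σb)²)]
Numerator: 12×3818 − 167×300 = -4284
Denominator: √[(31548 − 27889)(95664 − 90000)] = √[3659 × 5664] = 4552.4253
r = -4284 / 4552.4253 ≈ -0.9410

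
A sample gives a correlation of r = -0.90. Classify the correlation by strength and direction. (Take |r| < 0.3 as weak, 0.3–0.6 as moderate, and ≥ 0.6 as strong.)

strong negative

r = -0.90 < 0 so the relationship is negative.
|r| = 0.90, which falls in the strong range.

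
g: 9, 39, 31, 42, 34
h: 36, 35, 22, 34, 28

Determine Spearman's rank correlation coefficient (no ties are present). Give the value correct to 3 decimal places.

-0.100

Rank g: 1, 4, 2, 5, 3
Rank h: 5, 4, 1, 3, 2
d = rank(g) − rank(h): -4, 0, 1, 2, 1; Σd² = 22
ρ = 1 − 6Σd² / [n(n²−1)] = 1 − 6×22 / (5×24) = 1 − 132/120 ≈ -0.100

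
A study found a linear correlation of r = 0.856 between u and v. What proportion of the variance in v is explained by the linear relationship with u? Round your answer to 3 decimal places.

0.733

r² = (0.856)² = 0.733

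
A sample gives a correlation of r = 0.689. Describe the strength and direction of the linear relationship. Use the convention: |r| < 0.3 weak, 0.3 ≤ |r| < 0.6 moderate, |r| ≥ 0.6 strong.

strong positive

r = 0.689 > 0 so the relationship is positive.
|r| = 0.689, which falls in the strong range.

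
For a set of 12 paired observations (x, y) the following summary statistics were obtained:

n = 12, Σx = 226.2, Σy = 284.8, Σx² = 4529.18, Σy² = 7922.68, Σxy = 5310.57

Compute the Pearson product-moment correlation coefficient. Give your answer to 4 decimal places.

-0.1042

r = (nΣxy − ΣxΣy) / √[(nΣx² − (Σx)²)(nΣy² − (Σy)²)]
Numerator: 12×5310.57 − 226.2×284.8 = -694.92
Denominator: √[(54350.16 − 51166.44)(95072.16 − 81111.04)] = √[3183.72 × 13961.12] = 6666.9556
r = -694.92 / 6666.9556 ≈ -0.1042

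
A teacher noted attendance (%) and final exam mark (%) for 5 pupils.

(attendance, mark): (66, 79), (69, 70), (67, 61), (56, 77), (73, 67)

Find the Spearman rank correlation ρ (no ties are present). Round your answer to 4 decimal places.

-0.6000

Rank attendance: 2, 4, 3, 1, 5
Rank mark: 5, 3, 1, 4, 2
d = rank(attendance) − rank(mark): -3, 1, 2, -3, 3; Σd² = 32
ρ = 1 − 6Σd² / [n(n²−1)] = 1 − 6×32 / (5×24) = 1 − 192/120 ≈ -0.6000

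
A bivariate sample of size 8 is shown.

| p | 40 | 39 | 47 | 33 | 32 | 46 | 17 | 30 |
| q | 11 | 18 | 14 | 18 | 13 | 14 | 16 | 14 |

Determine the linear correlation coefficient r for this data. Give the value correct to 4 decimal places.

-0.2586

n = 8, Σp = 284, Σq = 118, Σp² = 10748, Σq² = 1782, Σpq = 4146
nΣpq − ΣpΣq = 33168 − 33512 = -344
nΣp² − (Σp)² = 85984 − 80656 = 5328; nΣq² − (Σq)² = 14256 − 13924 = 332
r = -344 / √(5328 × 332) = -344 / 1329.9985 ≈ -0.2586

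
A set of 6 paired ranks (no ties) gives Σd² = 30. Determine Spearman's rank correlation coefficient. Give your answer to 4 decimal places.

ρ = 1 − 6Σd² / [n(n²−1)] = 1 − 6×30 / (6×35)
  = 1 − 180/210 = 1 − 0.85714 ≈ 0.1429

0.1429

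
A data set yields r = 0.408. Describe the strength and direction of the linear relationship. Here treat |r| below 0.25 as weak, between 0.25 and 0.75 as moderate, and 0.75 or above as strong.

r = 0.408 > 0 so the relationship is positive.
|r| = 0.408, which falls in the moderate range.

moderate positive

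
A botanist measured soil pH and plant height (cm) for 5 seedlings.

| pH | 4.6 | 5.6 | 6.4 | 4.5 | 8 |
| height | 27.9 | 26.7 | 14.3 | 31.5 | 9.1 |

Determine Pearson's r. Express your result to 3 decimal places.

-0.955

n = 5, Σx = 29.1, Σy = 109.5, Σx² = 177.73, Σy² = 2770.85, Σxy = 583.93
nΣxy − ΣxΣy = 2919.65 − 3186.45 = -266.8
nΣx² − (Σx)² = 888.65 − 846.81 = 41.84; nΣy² − (Σy)² = 13854.25 − 11990.25 = 1864
r = -266.8 / √(41.84 × 1864) = -266.8 / 279.2665 ≈ -0.955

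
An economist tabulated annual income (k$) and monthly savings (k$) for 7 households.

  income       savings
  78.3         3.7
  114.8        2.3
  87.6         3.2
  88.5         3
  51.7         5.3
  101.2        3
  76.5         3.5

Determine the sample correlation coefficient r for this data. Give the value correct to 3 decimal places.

-0.956

n = 7, Σx = 598.6, Σy = 24, Σx² = 53582.52, Σy² = 87.56, Σxy = 1944.93
nΣxy − ΣxΣy = 13614.51 − 14366.4 = -751.89
nΣx² − (Σx)² = 375077.64 − 358321.96 = 16755.68; nΣy² − (Σy)² = 612.92 − 576 = 36.92
r = -751.89 / √(16755.68 × 36.92) = -751.89 / 786.5238 ≈ -0.956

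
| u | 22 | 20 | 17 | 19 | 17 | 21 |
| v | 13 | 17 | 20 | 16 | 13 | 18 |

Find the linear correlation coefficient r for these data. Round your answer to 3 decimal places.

n = 6, Σu = 116, Σv = 97, Σu² = 2264, Σv² = 1607, Σuv = 1869
nΣuv − ΣuΣv = 11214 − 11252 = -38
nΣu² − (Σu)² = 13584 − 13456 = 128; nΣv² − (Σv)² = 9642 − 9409 = 233
r = -38 / √(128 × 233) = -38 / 172.6963 ≈ -0.220

-0.220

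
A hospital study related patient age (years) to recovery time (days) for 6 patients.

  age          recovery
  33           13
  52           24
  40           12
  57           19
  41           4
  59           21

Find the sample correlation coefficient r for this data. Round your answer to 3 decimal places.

n = 6, Σx = 282, Σy = 93, Σx² = 13804, Σy² = 1707, Σxy = 4643
nΣxy − ΣxΣy = 27858 − 26226 = 1632
nΣx² − (Σx)² = 82824 − 79524 = 3300; nΣy² − (Σy)² = 10242 − 8649 = 1593
r = 1632 / √(3300 × 1593) = 1632 / 2292.7931 ≈ 0.712

0.712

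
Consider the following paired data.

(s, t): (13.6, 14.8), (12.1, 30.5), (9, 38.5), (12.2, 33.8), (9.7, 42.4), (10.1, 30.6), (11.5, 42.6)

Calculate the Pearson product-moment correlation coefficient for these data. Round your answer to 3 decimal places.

-0.699

n = 7, Σs = 78.2, Σt = 233.2, Σs² = 889.56, Σt² = 8322.86, Σst = 2539.43
nΣst − ΣsΣt = 17776.01 − 18236.24 = -460.23
nΣs² − (Σs)² = 6226.92 − 6115.24 = 111.68; nΣt² − (Σt)² = 58260.02 − 54382.24 = 3877.78
r = -460.23 / √(111.68 × 3877.78) = -460.23 / 658.0809 ≈ -0.699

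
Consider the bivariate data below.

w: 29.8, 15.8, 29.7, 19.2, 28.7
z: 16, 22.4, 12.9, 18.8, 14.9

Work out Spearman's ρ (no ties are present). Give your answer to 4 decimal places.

Rank w: 5, 1, 4, 2, 3
Rank z: 3, 5, 1, 4, 2
d = rank(w) − rank(z): 2, -4, 3, -2, 1; Σd² = 34
ρ = 1 − 6Σd² / [n(n²−1)] = 1 − 6×34 / (5×24) = 1 − 204/120 ≈ -0.7000

-0.7000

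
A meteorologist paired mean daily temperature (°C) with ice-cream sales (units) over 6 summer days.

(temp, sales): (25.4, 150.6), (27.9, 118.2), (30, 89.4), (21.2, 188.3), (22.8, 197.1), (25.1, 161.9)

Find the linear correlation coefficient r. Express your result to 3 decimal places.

-0.971

n = 6, Σx = 152.4, Σy = 905.5, Σx² = 3922.86, Σy² = 145160.87, Σxy = 22354.55
nΣxy − ΣxΣy = 134127.3 − 137998.2 = -3870.9
nΣx² − (Σx)² = 23537.16 − 23225.76 = 311.4; nΣy² − (Σy)² = 870965.22 − 819930.25 = 51034.97
r = -3870.9 / √(311.4 × 51034.97) = -3870.9 / 3986.5135 ≈ -0.971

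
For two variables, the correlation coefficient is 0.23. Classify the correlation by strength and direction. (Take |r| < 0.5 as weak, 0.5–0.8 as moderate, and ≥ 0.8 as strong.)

weak positive

r = 0.23 > 0 so the relationship is positive.
|r| = 0.23, which falls in the weak range.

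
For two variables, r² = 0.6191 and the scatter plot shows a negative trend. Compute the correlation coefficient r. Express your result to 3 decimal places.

-0.787

|r| = √0.6191 = 0.787
The association is negative, so r = −0.787.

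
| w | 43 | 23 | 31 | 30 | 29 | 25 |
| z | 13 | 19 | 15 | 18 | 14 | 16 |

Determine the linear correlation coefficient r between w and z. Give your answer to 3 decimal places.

-0.726

n = 6, Σw = 181, Σz = 95, Σw² = 5705, Σz² = 1531, Σwz = 2807
nΣwz − ΣwΣz = 16842 − 17195 = -353
nΣw² − (Σw)² = 34230 − 32761 = 1469; nΣz² − (Σz)² = 9186 − 9025 = 161
r = -353 / √(1469 × 161) = -353 / 486.3219 ≈ -0.726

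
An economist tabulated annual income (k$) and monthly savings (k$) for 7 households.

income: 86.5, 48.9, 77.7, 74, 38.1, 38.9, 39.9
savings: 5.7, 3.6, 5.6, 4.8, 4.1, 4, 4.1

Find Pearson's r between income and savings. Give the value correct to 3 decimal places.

0.903

n = 7, Σx = 404, Σy = 31.9, Σx² = 25943.58, Σy² = 149.47, Σxy = 1934.81
nΣxy − ΣxΣy = 13543.67 − 12887.6 = 656.07
nΣx² − (Σx)² = 181605.06 − 163216 = 18389.06; nΣy² − (Σy)² = 1046.29 − 1017.61 = 28.68
r = 656.07 / √(18389.06 × 28.68) = 656.07 / 726.2219 ≈ 0.903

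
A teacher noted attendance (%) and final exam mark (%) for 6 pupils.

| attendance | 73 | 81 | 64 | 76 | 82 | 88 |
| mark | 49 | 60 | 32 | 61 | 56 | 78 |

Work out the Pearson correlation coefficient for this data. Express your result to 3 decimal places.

n = 6, Σx = 464, Σy = 336, Σx² = 36230, Σy² = 19966, Σxy = 26577
nΣxy − ΣxΣy = 159462 − 155904 = 3558
nΣx² − (Σx)² = 217380 − 215296 = 2084; nΣy² − (Σy)² = 119796 − 112896 = 6900
r = 3558 / √(2084 × 6900) = 3558 / 3792.0443 ≈ 0.938

0.938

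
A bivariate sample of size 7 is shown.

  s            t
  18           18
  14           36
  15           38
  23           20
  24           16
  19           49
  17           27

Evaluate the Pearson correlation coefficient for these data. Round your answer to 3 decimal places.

n = 7, Σs = 130, Σt = 204, Σs² = 2500, Σt² = 6850, Σst = 3632
nΣst − ΣsΣt = 25424 − 26520 = -1096
nΣs² − (Σs)² = 17500 − 16900 = 600; nΣt² − (Σt)² = 47950 − 41616 = 6334
r = -1096 / √(600 × 6334) = -1096 / 1949.4615 ≈ -0.562

-0.562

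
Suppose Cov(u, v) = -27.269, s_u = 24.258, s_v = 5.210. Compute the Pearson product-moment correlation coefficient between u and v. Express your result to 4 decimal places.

r = Cov(u,v) / (s_u · s_v) = -27.269 / (24.258 × 5.210)
  = -27.269 / 126.3842 ≈ -0.2158

-0.2158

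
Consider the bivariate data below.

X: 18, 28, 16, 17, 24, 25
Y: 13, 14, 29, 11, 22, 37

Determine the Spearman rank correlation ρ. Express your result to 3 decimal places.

Rank X: 3, 6, 1, 2, 4, 5
Rank Y: 2, 3, 5, 1, 4, 6
d = rank(X) − rank(Y): 1, 3, -4, 1, 0, -1; Σd² = 28
ρ = 1 − 6Σd² / [n(n²−1)] = 1 − 6×28 / (6×35) = 1 − 168/210 ≈ 0.200

0.200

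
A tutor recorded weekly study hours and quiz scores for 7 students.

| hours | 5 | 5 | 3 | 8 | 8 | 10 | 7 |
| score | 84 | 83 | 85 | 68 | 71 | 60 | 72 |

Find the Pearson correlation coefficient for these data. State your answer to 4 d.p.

n = 7, Σx = 46, Σy = 523, Σx² = 336, Σy² = 39619, Σxy = 3306
nΣxy − ΣxΣy = 23142 − 24058 = -916
nΣx² − (Σx)² = 2352 − 2116 = 236; nΣy² − (Σy)² = 277333 − 273529 = 3804
r = -916 / √(236 × 3804) = -916 / 947.4935 ≈ -0.9668

-0.9668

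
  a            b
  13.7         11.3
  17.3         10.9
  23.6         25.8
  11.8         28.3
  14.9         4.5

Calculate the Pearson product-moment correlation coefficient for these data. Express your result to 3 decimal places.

0.209

n = 5, Σa = 81.3, Σb = 80.8, Σa² = 1405.19, Σb² = 1733.28, Σab = 1353.25
nΣab − ΣaΣb = 6766.25 − 6569.04 = 197.21
nΣa² − (Σa)² = 7025.95 − 6609.69 = 416.26; nΣb² − (Σb)² = 8666.4 − 6528.64 = 2137.76
r = 197.21 / √(416.26 × 2137.76) = 197.21 / 943.3260 ≈ 0.209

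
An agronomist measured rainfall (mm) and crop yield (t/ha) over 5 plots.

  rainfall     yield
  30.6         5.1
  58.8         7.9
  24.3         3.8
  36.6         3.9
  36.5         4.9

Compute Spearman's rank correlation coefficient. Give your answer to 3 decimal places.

Rank rainfall: 2, 5, 1, 4, 3
Rank yield: 4, 5, 1, 2, 3
d = rank(rainfall) − rank(yield): -2, 0, 0, 2, 0; Σd² = 8
ρ = 1 − 6Σd² / [n(n²−1)] = 1 − 6×8 / (5×24) = 1 − 48/120 ≈ 0.600

0.600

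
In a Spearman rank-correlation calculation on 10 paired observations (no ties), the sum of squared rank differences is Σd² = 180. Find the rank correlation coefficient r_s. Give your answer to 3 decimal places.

ρ = 1 − 6Σd² / [n(n²−1)] = 1 − 6×180 / (10×99)
  = 1 − 1080/990 = 1 − 1.0909 ≈ -0.091

-0.091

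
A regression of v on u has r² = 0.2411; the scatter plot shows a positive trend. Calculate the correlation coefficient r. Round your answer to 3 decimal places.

0.491

|r| = √0.2411 = 0.491
The association is positive, so r = 0.491.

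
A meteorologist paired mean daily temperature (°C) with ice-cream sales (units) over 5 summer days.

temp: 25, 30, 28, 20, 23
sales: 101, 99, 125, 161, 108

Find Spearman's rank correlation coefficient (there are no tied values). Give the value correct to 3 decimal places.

-0.700

Rank temp: 3, 5, 4, 1, 2
Rank sales: 2, 1, 4, 5, 3
d = rank(temp) − rank(sales): 1, 4, 0, -4, -1; Σd² = 34
ρ = 1 − 6Σd² / [n(n²−1)] = 1 − 6×34 / (5×24) = 1 − 204/120 ≈ -0.700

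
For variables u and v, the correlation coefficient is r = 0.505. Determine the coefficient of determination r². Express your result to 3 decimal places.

r² = (0.505)² = 0.255

0.255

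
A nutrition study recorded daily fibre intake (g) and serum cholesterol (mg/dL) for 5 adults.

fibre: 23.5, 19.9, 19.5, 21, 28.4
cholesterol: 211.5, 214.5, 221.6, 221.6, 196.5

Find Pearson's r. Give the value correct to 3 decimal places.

-0.936

n = 5, Σx = 112.3, Σy = 1065.7, Σx² = 2576.07, Σy² = 227567.87, Σxy = 23794.2
nΣxy − ΣxΣy = 118971 − 119678.11 = -707.11
nΣx² − (Σx)² = 12880.35 − 12611.29 = 269.06; nΣy² − (Σy)² = 1137839.35 − 1135716.49 = 2122.86
r = -707.11 / √(269.06 × 2122.86) = -707.11 / 755.7623 ≈ -0.936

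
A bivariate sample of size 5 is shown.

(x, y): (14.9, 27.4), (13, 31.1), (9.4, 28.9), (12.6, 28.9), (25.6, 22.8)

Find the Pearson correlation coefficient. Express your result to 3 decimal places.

-0.890

n = 5, Σx = 75.5, Σy = 139.1, Σx² = 1293.49, Σy² = 3908.23, Σxy = 2032.04
nΣxy − ΣxΣy = 10160.2 − 10502.05 = -341.85
nΣx² − (Σx)² = 6467.45 − 5700.25 = 767.2; nΣy² − (Σy)² = 19541.15 − 19348.81 = 192.34
r = -341.85 / √(767.2 × 192.34) = -341.85 / 384.1396 ≈ -0.890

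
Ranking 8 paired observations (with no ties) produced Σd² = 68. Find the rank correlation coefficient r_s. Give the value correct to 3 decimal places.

ρ = 1 − 6Σd² / [n(n²−1)] = 1 − 6×68 / (8×63)
  = 1 − 408/504 = 1 − 0.8095 ≈ 0.190

0.190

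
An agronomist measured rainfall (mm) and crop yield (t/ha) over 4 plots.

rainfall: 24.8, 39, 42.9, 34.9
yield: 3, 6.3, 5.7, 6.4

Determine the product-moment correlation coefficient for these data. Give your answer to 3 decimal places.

n = 4, Σx = 141.6, Σy = 21.4, Σx² = 5194.46, Σy² = 122.14, Σxy = 787.99
nΣxy − ΣxΣy = 3151.96 − 3030.24 = 121.72
nΣx² − (Σx)² = 20777.84 − 20050.56 = 727.28; nΣy² − (Σy)² = 488.56 − 457.96 = 30.6
r = 121.72 / √(727.28 × 30.6) = 121.72 / 149.1803 ≈ 0.816

0.816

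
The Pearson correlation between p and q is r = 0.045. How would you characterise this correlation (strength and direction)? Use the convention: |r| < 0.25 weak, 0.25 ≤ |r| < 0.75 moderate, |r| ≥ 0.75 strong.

r = 0.045 > 0 so the relationship is positive.
|r| = 0.045, which falls in the weak range.

weak positive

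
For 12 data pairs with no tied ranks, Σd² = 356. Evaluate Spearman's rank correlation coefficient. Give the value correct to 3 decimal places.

ρ = 1 − 6Σd² / [n(n²−1)] = 1 − 6×356 / (12×143)
  = 1 − 2136/1716 = 1 − 1.2448 ≈ -0.245

-0.245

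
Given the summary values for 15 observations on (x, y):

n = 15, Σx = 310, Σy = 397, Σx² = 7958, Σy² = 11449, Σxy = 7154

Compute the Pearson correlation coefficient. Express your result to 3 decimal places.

r = (nΣxy − ΣxΣy) / √[(nΣx² − (Σx)²)(nΣy² − (Σy)²)]
Numerator: 15×7154 − 310×397 = -15760
Denominator: √[(119370 − 96100)(171735 − 157609)] = √[23270 × 14126] = 18130.4170
r = -15760 / 18130.4170 ≈ -0.869

-0.869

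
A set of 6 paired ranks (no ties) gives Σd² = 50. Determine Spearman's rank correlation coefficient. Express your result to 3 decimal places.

ρ = 1 − 6Σd² / [n(n²−1)] = 1 − 6×50 / (6×35)
  = 1 − 300/210 = 1 − 1.4286 ≈ -0.429

-0.429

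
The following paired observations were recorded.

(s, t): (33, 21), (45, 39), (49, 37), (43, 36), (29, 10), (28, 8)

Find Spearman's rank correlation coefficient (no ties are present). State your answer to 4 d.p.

0.9429

Rank s: 3, 5, 6, 4, 2, 1
Rank t: 3, 6, 5, 4, 2, 1
d = rank(s) − rank(t): 0, -1, 1, 0, 0, 0; Σd² = 2
ρ = 1 − 6Σd² / [n(n²−1)] = 1 − 6×2 / (6×35) = 1 − 12/210 ≈ 0.9429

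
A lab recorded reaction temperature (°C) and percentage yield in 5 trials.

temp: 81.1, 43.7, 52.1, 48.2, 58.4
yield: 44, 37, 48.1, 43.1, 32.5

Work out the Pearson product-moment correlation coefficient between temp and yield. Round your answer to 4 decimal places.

0.1665

n = 5, Σx = 283.5, Σy = 204.7, Σx² = 16935.11, Σy² = 8532.47, Σxy = 11666.73
nΣxy − ΣxΣy = 58333.65 − 58032.45 = 301.2
nΣx² − (Σx)² = 84675.55 − 80372.25 = 4303.3; nΣy² − (Σy)² = 42662.35 − 41902.09 = 760.26
r = 301.2 / √(4303.3 × 760.26) = 301.2 / 1808.7639 ≈ 0.1665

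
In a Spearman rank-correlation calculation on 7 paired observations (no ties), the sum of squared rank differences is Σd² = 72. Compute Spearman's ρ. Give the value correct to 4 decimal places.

ρ = 1 − 6Σd² / [n(n²−1)] = 1 − 6×72 / (7×48)
  = 1 − 432/336 = 1 − 1.28571 ≈ -0.2857

-0.2857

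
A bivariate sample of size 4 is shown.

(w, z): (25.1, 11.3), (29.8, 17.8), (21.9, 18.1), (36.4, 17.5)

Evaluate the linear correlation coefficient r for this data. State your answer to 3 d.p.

0.267

n = 4, Σw = 113.2, Σz = 64.7, Σw² = 3322.62, Σz² = 1078.39, Σwz = 1847.46
nΣwz − ΣwΣz = 7389.84 − 7324.04 = 65.8
nΣw² − (Σw)² = 13290.48 − 12814.24 = 476.24; nΣz² − (Σz)² = 4313.56 − 4186.09 = 127.47
r = 65.8 / √(476.24 × 127.47) = 65.8 / 246.3865 ≈ 0.267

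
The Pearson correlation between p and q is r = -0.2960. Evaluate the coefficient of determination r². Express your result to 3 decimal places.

0.088

r² = (-0.2960)² = 0.088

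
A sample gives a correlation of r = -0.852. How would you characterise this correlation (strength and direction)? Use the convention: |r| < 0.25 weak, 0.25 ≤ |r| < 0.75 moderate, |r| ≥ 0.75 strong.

r = -0.852 < 0 so the relationship is negative.
|r| = 0.852, which falls in the strong range.

strong negative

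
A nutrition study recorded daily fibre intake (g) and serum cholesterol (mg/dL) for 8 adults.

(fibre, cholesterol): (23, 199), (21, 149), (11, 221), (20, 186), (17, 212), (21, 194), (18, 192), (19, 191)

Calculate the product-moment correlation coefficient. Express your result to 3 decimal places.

-0.606

n = 8, Σx = 150, Σy = 1544, Σx² = 2906, Σy² = 301164, Σxy = 28620
nΣxy − ΣxΣy = 228960 − 231600 = -2640
nΣx² − (Σx)² = 23248 − 22500 = 748; nΣy² − (Σy)² = 2409312 − 2383936 = 25376
r = -2640 / √(748 × 25376) = -2640 / 4356.7474 ≈ -0.606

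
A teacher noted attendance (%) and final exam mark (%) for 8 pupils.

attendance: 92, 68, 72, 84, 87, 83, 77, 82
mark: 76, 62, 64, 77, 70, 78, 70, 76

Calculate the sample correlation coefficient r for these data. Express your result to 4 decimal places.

n = 8, Σx = 645, Σy = 573, Σx² = 52439, Σy² = 41305, Σxy = 46470
nΣxy − ΣxΣy = 371760 − 369585 = 2175
nΣx² − (Σx)² = 419512 − 416025 = 3487; nΣy² − (Σy)² = 330440 − 328329 = 2111
r = 2175 / √(3487 × 2111) = 2175 / 2713.1268 ≈ 0.8017

0.8017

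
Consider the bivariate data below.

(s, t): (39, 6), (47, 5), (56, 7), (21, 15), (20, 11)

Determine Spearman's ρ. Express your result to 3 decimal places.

Rank s: 3, 4, 5, 2, 1
Rank t: 2, 1, 3, 5, 4
d = rank(s) − rank(t): 1, 3, 2, -3, -3; Σd² = 32
ρ = 1 − 6Σd² / [n(n²−1)] = 1 − 6×32 / (5×24) = 1 − 192/120 ≈ -0.600

-0.600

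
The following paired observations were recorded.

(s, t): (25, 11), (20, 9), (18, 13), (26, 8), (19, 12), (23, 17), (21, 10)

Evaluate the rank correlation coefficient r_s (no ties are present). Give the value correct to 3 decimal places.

-0.429

Rank s: 6, 3, 1, 7, 2, 5, 4
Rank t: 4, 2, 6, 1, 5, 7, 3
d = rank(s) − rank(t): 2, 1, -5, 6, -3, -2, 1; Σd² = 80
ρ = 1 − 6Σd² / [n(n²−1)] = 1 − 6×80 / (7×48) = 1 − 480/336 ≈ -0.429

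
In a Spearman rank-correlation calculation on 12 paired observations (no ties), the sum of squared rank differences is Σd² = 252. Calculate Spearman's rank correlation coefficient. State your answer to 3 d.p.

ρ = 1 − 6Σd² / [n(n²−1)] = 1 − 6×252 / (12×143)
  = 1 − 1512/1716 = 1 − 0.8811 ≈ 0.119

0.119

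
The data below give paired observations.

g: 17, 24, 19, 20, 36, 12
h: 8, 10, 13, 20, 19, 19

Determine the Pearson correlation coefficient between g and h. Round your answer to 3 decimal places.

0.171

n = 6, Σg = 128, Σh = 89, Σg² = 3066, Σh² = 1455, Σgh = 1935
nΣgh − ΣgΣh = 11610 − 11392 = 218
nΣg² − (Σg)² = 18396 − 16384 = 2012; nΣh² − (Σh)² = 8730 − 7921 = 809
r = 218 / √(2012 × 809) = 218 / 1275.8166 ≈ 0.171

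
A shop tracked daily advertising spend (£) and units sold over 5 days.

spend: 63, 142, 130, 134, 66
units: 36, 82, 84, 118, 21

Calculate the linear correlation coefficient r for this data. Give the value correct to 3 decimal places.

n = 5, Σx = 535, Σy = 341, Σx² = 63345, Σy² = 29441, Σxy = 42030
nΣxy − ΣxΣy = 210150 − 182435 = 27715
nΣx² − (Σx)² = 316725 − 286225 = 30500; nΣy² − (Σy)² = 147205 − 116281 = 30924
r = 27715 / √(30500 × 30924) = 27715 / 30711.2683 ≈ 0.902

0.902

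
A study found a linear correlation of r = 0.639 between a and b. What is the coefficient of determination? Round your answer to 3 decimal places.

r² = (0.639)² = 0.408

0.408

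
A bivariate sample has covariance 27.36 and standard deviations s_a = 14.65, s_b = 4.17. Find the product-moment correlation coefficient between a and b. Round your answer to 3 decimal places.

0.448

r = Cov(a,b) / (s_a · s_b) = 27.36 / (14.65 × 4.17)
  = 27.36 / 61.0905 ≈ 0.448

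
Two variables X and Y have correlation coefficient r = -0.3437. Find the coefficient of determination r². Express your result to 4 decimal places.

r² = (-0.3437)² = 0.1181

0.1181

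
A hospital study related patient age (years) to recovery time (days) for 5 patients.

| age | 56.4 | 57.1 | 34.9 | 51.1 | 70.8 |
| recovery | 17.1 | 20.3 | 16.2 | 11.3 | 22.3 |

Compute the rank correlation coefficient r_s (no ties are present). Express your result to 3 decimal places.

Rank age: 3, 4, 1, 2, 5
Rank recovery: 3, 4, 2, 1, 5
d = rank(age) − rank(recovery): 0, 0, -1, 1, 0; Σd² = 2
ρ = 1 − 6Σd² / [n(n²−1)] = 1 − 6×2 / (5×24) = 1 − 12/120 ≈ 0.900

0.900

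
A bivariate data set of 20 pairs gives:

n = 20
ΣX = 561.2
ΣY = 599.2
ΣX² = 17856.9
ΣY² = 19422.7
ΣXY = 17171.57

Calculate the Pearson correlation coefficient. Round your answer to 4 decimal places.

r = (nΣXY − ΣXΣY) / √[(nΣX² − (ΣX)²)(nΣY² − (ΣY)²)]
Numerator: 20×17171.57 − 561.2×599.2 = 7160.36
Denominator: √[(357138 − 314945.44)(388454 − 359040.64)] = √[42192.56 × 29413.36] = 35228.1841
r = 7160.36 / 35228.1841 ≈ 0.2033

0.2033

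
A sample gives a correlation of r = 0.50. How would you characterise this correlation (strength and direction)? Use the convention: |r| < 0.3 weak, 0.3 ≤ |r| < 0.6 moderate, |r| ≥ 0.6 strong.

moderate positive

r = 0.50 > 0 so the relationship is positive.
|r| = 0.50, which falls in the moderate range.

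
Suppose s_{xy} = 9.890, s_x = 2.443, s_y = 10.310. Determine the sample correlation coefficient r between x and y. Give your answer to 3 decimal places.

0.393

r = Cov(x,y) / (s_x · s_y) = 9.890 / (2.443 × 10.310)
  = 9.890 / 25.1873 ≈ 0.393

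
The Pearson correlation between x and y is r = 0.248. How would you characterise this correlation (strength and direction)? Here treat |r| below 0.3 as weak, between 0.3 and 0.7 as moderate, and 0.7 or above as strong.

weak positive

r = 0.248 > 0 so the relationship is positive.
|r| = 0.248, which falls in the weak range.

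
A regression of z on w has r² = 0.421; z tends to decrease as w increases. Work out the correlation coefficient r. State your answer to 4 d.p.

|r| = √0.421 = 0.6488
The association is negative, so r = −0.6488.

-0.6488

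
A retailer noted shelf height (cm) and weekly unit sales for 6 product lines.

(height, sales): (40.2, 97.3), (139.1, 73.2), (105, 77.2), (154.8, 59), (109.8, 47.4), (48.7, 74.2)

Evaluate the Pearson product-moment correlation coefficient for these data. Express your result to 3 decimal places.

n = 6, Σx = 597.6, Σy = 428.3, Σx² = 70380.62, Σy² = 32018.77, Σxy = 40150.84
nΣxy − ΣxΣy = 240905.04 − 255952.08 = -15047.04
nΣx² − (Σx)² = 422283.72 − 357125.76 = 65157.96; nΣy² − (Σy)² = 192112.62 − 183440.89 = 8671.73
r = -15047.04 / √(65157.96 × 8671.73) = -15047.04 / 23770.4067 ≈ -0.633

-0.633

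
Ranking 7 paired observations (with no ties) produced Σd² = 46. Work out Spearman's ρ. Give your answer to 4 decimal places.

0.1786

ρ = 1 − 6Σd² / [n(n²−1)] = 1 − 6×46 / (7×48)
  = 1 − 276/336 = 1 − 0.82143 ≈ 0.1786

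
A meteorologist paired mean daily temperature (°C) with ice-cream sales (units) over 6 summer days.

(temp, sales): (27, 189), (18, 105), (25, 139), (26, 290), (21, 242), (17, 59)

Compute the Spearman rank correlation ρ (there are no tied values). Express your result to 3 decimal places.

0.714

Rank temp: 6, 2, 4, 5, 3, 1
Rank sales: 4, 2, 3, 6, 5, 1
d = rank(temp) − rank(sales): 2, 0, 1, -1, -2, 0; Σd² = 10
ρ = 1 − 6Σd² / [n(n²−1)] = 1 − 6×10 / (6×35) = 1 − 60/210 ≈ 0.714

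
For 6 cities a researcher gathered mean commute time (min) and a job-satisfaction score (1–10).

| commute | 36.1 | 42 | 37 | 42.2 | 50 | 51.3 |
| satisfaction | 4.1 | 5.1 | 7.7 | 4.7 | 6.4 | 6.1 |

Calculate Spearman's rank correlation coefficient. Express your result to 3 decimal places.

0.314

Rank commute: 1, 3, 2, 4, 5, 6
Rank satisfaction: 1, 3, 6, 2, 5, 4
d = rank(commute) − rank(satisfaction): 0, 0, -4, 2, 0, 2; Σd² = 24
ρ = 1 − 6Σd² / [n(n²−1)] = 1 − 6×24 / (6×35) = 1 − 144/210 ≈ 0.314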